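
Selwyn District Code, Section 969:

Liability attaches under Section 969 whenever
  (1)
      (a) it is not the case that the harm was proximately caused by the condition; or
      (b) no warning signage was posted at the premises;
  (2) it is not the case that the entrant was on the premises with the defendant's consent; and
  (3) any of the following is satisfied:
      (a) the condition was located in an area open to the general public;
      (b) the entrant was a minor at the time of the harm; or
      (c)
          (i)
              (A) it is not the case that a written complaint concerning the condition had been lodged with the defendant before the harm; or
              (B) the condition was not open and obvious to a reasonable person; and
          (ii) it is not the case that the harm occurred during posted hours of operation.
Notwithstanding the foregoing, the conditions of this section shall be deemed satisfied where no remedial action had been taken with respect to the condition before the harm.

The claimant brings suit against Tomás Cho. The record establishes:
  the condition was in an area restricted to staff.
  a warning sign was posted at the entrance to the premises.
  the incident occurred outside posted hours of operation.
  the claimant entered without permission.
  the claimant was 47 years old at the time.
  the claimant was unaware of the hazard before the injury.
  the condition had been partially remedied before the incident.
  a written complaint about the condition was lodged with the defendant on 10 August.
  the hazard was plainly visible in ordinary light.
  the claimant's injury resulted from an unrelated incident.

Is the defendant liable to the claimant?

(a) not (proximate cause) — holds.
(b) no signage posted — fails.
So (1) is satisfied (T OR F).
(2) not (consent to enter) — holds.
(a) public area — not met.
(b) entrant a minor — not met.
(A) not (complaint lodged) — not satisfied.
(B) not open/obvious — fails.
(i): F OR F → false.
(ii) not (during posted hours) — met.
(c): F AND T → false.
(3) = F OR F OR F = false.
Overall = T AND T AND F = false.
Exception (no remedial action) — not satisfied.
Result: main false OR exception false → false.

No — not liable.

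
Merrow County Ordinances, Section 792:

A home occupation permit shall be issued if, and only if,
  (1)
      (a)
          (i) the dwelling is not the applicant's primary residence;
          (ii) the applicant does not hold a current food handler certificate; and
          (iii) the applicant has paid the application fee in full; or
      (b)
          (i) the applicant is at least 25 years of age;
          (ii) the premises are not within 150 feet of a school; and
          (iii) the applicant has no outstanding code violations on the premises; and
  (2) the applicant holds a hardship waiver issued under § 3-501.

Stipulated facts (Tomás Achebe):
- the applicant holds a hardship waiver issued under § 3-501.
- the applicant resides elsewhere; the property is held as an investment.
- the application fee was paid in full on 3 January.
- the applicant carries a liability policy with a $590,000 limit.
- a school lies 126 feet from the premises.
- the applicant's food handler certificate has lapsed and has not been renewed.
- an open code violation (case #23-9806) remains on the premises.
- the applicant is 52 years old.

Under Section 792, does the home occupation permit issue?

Yes — granted.

(i) not (primary residence) — satisfied.
(ii) not (food handler cert.) — satisfied.
(iii) fee paid — met.
So (a) is satisfied (T AND T AND T).
(i) age ≥ 25 — met.
(ii) ≥150 ft from school — not met.
(iii) no code violations — not satisfied.
(b): T AND F AND F → false.
(1): T OR F → true.
(2) hardship waiver — holds.
So Overall is satisfied (T AND T).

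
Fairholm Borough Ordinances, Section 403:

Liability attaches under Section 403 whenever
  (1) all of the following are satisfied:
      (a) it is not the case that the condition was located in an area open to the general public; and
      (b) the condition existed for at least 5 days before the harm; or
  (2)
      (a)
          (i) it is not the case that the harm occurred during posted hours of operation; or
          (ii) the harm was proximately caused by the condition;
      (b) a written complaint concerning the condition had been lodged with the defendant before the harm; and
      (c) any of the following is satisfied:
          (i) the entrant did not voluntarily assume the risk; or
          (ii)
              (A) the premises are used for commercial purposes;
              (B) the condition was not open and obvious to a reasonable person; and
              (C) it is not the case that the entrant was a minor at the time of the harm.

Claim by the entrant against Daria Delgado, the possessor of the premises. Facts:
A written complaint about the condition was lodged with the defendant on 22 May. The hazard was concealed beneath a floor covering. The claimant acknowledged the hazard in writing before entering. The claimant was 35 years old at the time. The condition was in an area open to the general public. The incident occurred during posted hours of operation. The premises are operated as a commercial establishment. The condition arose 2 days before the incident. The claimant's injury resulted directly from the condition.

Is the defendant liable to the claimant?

Yes — liable.

(a) not (public area) — not satisfied.
(b) condition ≥5 days old — fails.
(1) = F AND F = false.
(i) not (during posted hours) — not met.
(ii) proximate cause — satisfied.
(a): F OR T → true.
(b) complaint lodged — holds.
(i) no assumed risk — not met.
(A) commercial use — met.
(B) not open/obvious — met.
(C) not (entrant a minor) — holds.
So (ii) is satisfied (T AND T AND T).
(c) = F OR T = true.
(2): T AND T AND T → true.
Overall = F OR T = true.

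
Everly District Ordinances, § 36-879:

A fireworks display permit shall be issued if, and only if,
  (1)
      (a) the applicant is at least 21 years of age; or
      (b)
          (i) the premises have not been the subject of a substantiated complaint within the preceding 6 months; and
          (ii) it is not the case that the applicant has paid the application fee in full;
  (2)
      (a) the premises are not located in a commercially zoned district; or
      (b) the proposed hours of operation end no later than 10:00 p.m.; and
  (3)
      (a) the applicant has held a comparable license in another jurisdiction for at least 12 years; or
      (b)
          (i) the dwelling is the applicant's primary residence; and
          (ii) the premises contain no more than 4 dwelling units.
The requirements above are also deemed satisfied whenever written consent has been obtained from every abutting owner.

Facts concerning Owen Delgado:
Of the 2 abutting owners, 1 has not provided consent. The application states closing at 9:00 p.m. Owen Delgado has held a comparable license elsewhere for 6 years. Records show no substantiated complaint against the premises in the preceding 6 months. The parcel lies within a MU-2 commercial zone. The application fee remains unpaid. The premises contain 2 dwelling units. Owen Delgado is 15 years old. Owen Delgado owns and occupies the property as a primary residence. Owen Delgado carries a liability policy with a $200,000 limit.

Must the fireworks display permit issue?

(a) age ≥ 21 — not met.
(i) no complaint in 6 mo. — holds.
(ii) not (fee paid) — satisfied.
(b) = T AND T = true.
(1): F OR T → true.
(a) not (commercially zoned) — not met.
(b) closes by 10 p.m. — satisfied.
(2): F OR T → true.
(a) prior license ≥ 12 yr — not met.
(i) primary residence — satisfied.
(ii) ≤ 4 units — holds.
(b): T AND T → true.
So (3) is satisfied (F OR T).
Overall = T AND T AND T = true.
Exception (all abutters consent) — not satisfied.
Result: main true OR exception false → true.

Yes — granted.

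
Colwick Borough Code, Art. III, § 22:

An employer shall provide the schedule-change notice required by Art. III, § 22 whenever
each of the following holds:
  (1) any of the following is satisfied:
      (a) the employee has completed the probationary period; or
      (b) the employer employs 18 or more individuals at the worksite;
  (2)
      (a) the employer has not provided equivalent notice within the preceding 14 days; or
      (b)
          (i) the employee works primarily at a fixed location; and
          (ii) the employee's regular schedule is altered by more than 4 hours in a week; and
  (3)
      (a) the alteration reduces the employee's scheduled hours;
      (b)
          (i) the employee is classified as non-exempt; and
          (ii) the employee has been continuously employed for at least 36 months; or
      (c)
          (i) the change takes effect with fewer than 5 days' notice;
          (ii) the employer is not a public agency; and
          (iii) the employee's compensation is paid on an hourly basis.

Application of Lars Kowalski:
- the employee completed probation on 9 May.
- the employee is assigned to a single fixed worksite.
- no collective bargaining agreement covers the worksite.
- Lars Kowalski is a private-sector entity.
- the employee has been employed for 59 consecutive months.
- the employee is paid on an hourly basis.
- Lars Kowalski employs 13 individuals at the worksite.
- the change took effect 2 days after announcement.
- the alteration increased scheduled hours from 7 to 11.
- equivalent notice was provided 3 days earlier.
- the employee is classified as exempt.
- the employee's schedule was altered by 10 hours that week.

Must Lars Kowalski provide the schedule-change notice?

Yes — required.

(a) past probation — holds.
(b) ≥ 18 at site — not satisfied.
(1) = T OR F = true.
(a) no recent notice — not met.
(i) fixed location — satisfied.
(ii) schedule shift > 4h — met.
(b): T AND T → true.
(2): F OR T → true.
(a) hours reduced — not met.
(i) non-exempt — not satisfied.
(ii) tenure ≥ 36 mo. — satisfied.
(b): F AND T → false.
(i) < 5 days' notice — met.
(ii) not (public agency) — satisfied.
(iii) hourly-paid — satisfied.
(c): T AND T AND T → true.
So (3) is satisfied (F OR F OR T).
Overall = T AND T AND T = true.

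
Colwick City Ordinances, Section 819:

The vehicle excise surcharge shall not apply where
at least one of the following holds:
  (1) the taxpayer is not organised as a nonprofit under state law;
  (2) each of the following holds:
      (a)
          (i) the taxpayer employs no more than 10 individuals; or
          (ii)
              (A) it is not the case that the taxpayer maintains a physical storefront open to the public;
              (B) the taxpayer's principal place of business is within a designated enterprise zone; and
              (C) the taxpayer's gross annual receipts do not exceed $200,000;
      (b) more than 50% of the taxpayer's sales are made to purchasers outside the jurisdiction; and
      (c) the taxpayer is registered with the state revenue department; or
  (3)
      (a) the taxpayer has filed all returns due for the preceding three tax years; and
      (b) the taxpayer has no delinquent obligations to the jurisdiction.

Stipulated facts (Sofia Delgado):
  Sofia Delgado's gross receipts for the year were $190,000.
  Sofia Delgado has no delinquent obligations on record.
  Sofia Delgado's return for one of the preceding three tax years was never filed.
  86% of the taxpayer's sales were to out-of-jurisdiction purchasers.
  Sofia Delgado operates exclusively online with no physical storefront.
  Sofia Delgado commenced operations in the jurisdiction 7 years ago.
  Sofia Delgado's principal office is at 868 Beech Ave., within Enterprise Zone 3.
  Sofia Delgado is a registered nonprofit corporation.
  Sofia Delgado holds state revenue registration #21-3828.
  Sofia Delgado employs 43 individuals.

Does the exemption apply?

Yes — exempt.

(1) not (nonprofit) — not satisfied.
(i) ≤ 10 employees — not satisfied.
(A) not (has storefront) — met.
(B) in enterprise zone — met.
(C) receipts ≤ $200,000 — satisfied.
(ii) = T AND T AND T = true.
(a) = F OR T = true.
(b) >50% out-of-jur. sales — satisfied.
(c) state-registered — satisfied.
(2) = T AND T AND T = true.
(a) returns current — not satisfied.
(b) no delinquency — met.
So (3) is not satisfied (F AND T).
Overall: F OR T OR F → true.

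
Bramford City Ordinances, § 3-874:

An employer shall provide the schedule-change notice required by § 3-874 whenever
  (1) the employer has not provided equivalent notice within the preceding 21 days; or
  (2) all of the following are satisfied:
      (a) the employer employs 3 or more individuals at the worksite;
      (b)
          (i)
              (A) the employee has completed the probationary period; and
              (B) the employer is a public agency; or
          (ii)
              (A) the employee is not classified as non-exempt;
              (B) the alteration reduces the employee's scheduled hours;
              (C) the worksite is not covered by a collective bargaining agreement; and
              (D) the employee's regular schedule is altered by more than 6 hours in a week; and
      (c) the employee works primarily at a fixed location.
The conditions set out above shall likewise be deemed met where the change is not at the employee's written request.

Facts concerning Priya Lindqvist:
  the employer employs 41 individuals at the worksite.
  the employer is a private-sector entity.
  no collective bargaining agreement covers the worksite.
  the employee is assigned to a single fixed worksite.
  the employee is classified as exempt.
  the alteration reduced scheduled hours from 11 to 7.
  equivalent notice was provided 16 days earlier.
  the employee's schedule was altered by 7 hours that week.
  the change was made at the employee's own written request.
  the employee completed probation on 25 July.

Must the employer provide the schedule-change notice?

(1) no recent notice — fails.
(a) ≥ 3 at site — met.
(A) past probation — holds.
(B) public agency — not met.
(i): T AND F → false.
(A) not (non-exempt) — satisfied.
(B) hours reduced — holds.
(C) no CBA — satisfied.
(D) schedule shift > 6h — satisfied.
So (ii) is satisfied (T AND T AND T AND T).
(b): F OR T → true.
(c) fixed location — satisfied.
(2) = T AND T AND T = true.
Overall: F OR T → true.
Exception (not employee-requested) — not satisfied.
Result: main true OR exception false → true.

Yes — required.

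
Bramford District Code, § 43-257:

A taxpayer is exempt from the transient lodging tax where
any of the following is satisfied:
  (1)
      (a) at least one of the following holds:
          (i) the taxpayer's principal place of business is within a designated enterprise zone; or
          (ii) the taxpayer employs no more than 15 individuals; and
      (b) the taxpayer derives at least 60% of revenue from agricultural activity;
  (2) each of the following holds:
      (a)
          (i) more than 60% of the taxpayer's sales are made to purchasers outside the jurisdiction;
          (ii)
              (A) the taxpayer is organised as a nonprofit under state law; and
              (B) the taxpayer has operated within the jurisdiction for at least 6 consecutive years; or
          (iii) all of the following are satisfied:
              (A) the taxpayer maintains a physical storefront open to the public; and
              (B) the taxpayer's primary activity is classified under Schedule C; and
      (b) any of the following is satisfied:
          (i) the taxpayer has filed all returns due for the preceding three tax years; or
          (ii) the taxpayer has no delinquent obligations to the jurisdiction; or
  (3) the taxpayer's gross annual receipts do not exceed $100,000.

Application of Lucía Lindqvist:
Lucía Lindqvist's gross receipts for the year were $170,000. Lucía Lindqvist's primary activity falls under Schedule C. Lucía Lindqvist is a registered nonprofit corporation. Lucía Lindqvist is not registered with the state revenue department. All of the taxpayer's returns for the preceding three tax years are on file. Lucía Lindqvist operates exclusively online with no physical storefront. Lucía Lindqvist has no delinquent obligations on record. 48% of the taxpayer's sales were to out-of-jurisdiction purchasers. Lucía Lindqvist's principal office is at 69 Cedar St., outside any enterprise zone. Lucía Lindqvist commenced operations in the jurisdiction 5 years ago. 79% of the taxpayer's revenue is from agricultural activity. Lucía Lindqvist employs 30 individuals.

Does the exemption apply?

(i) in enterprise zone — not met.
(ii) ≤ 15 employees — not met.
(a) = F OR F = false.
(b) ≥60% agricultural — satisfied.
(1) = F AND T = false.
(i) >60% out-of-jur. sales — not satisfied.
(A) nonprofit — holds.
(B) ≥ 6 yrs in jurisdiction — fails.
(ii) = T AND F = false.
(A) has storefront — fails.
(B) Schedule C activity — met.
(iii) = F AND T = false.
(a): F OR F OR F → false.
(i) returns current — holds.
(ii) no delinquency — holds.
So (b) is satisfied (T OR T).
(2): F AND T → false.
(3) receipts ≤ $100,000 — not satisfied.
Overall = F OR F OR F = false.

No — not exempt.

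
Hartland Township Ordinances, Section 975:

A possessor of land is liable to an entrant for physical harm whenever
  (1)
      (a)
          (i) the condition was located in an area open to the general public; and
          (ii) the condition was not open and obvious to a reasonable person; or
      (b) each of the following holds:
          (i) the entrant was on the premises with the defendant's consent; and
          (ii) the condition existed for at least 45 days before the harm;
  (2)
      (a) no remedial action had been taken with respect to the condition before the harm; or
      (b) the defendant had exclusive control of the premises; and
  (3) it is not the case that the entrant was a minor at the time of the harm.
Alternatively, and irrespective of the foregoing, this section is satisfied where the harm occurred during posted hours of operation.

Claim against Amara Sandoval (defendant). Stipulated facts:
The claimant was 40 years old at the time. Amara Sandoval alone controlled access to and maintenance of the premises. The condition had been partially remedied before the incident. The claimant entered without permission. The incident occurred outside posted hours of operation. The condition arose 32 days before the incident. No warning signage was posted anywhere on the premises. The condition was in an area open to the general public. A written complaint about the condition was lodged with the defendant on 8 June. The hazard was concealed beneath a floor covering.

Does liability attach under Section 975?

(i) public area — satisfied.
(ii) not open/obvious — holds.
So (a) is satisfied (T AND T).
(i) consent to enter — fails.
(ii) condition ≥45 days old — not satisfied.
(b) = F AND F = false.
(1): T OR F → true.
(a) no remedial action — not satisfied.
(b) exclusive control — holds.
(2) = F OR T = true.
(3) not (entrant a minor) — holds.
So Overall is satisfied (T AND T AND T).
Exception (during posted hours) — not satisfied.
Result: main true OR exception false → true.

Yes — liable.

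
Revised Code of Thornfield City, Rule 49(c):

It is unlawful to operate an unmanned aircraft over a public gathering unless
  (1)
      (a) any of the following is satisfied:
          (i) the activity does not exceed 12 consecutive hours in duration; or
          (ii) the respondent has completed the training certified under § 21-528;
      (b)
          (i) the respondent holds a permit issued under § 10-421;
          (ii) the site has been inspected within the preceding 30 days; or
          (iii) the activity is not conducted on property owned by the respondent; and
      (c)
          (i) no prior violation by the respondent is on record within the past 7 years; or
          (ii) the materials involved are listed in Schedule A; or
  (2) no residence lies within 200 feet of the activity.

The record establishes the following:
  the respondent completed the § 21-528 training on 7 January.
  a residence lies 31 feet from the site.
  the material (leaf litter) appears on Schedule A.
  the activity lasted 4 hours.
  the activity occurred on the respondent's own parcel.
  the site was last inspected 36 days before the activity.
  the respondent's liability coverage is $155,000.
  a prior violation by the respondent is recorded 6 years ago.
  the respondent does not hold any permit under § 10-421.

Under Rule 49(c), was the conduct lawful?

No — unlawful.

(i) ≤ 12 hrs duration — met.
(ii) training certified — holds.
So (a) is satisfied (T OR T).
(i) holds permit — fails.
(ii) site inspected — not satisfied.
(iii) not (own property) — not satisfied.
(b): F OR F OR F → false.
(i) no prior violation — fails.
(ii) Schedule A material — satisfied.
So (c) is satisfied (F OR T).
(1): T AND F AND T → false.
(2) no residence in 200 ft — not satisfied.
Overall: F OR F → false.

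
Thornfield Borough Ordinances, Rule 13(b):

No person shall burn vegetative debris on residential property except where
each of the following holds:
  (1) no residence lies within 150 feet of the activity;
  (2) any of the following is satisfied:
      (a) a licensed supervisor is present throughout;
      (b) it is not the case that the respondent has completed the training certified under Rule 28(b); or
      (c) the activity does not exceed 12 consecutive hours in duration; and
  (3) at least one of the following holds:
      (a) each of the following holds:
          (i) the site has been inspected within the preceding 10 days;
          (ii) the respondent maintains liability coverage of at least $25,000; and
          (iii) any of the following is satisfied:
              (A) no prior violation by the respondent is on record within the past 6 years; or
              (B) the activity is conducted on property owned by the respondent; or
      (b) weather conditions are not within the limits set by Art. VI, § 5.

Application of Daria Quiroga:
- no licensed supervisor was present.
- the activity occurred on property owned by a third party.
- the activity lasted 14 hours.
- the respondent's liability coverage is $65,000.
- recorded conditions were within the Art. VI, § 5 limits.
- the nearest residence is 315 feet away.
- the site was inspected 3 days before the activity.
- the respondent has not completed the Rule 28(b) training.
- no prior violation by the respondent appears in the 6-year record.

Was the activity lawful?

(1) no residence in 150 ft — holds.
(a) supervisor present — not met.
(b) not (training certified) — satisfied.
(c) ≤ 12 hrs duration — not met.
(2) = F OR T OR F = true.
(i) site inspected — met.
(ii) coverage ≥ $25,000 — holds.
(A) no prior violation — satisfied.
(B) own property — not satisfied.
(iii): T OR F → true.
So (a) is satisfied (T AND T AND T).
(b) not (weather ok) — not satisfied.
(3) = T OR F = true.
Overall: T AND T AND T → true.

Yes — lawful.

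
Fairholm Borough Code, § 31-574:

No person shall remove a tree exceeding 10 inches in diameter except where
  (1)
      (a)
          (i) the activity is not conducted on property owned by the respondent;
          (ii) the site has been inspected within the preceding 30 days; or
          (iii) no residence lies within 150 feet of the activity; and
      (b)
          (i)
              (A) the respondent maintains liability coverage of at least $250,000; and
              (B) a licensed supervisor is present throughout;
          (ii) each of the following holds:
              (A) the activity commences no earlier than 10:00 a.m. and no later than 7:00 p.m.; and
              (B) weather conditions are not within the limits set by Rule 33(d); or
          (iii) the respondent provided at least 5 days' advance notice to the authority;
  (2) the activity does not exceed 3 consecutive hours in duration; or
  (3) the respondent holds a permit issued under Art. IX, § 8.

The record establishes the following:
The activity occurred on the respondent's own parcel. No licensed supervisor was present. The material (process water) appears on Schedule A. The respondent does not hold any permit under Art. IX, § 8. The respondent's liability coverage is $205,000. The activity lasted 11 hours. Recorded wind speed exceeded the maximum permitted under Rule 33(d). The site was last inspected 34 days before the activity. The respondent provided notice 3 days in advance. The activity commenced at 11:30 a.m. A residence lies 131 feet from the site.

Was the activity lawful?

(i) not (own property) — not satisfied.
(ii) site inspected — not satisfied.
(iii) no residence in 150 ft — not satisfied.
(a): F OR F OR F → false.
(A) coverage ≥ $250,000 — not met.
(B) supervisor present — fails.
(i): F AND F → false.
(A) start within hours — holds.
(B) not (weather ok) — satisfied.
So (ii) is satisfied (T AND T).
(iii) ≥5 days' notice — not satisfied.
(b) = F OR T OR F = true.
So (1) is not satisfied (F AND T).
(2) ≤ 3 hrs duration — not met.
(3) holds permit — fails.
Overall: F OR F OR F → false.

No — unlawful.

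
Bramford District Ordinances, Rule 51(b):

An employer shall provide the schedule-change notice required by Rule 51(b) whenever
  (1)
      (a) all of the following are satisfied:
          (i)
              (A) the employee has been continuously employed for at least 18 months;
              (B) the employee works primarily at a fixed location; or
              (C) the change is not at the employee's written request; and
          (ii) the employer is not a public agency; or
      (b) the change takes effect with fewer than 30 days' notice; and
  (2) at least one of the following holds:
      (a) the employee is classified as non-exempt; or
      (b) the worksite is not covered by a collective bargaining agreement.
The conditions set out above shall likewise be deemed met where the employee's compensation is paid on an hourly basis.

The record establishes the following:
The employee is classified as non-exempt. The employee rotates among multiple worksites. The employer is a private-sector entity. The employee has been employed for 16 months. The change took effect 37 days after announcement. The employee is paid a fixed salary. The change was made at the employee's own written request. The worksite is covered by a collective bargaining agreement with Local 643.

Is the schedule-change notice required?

No — not required.

(A) tenure ≥ 18 mo. — fails.
(B) fixed location — not satisfied.
(C) not employee-requested — not met.
So (i) is not satisfied (F OR F OR F).
(ii) not (public agency) — holds.
(a): F AND T → false.
(b) < 30 days' notice — not satisfied.
(1) = F OR F = false.
(a) non-exempt — holds.
(b) no CBA — not met.
(2) = T OR F = true.
Overall: F AND T → false.
Exception (hourly-paid) — not satisfied.
Result: main false OR exception false → false.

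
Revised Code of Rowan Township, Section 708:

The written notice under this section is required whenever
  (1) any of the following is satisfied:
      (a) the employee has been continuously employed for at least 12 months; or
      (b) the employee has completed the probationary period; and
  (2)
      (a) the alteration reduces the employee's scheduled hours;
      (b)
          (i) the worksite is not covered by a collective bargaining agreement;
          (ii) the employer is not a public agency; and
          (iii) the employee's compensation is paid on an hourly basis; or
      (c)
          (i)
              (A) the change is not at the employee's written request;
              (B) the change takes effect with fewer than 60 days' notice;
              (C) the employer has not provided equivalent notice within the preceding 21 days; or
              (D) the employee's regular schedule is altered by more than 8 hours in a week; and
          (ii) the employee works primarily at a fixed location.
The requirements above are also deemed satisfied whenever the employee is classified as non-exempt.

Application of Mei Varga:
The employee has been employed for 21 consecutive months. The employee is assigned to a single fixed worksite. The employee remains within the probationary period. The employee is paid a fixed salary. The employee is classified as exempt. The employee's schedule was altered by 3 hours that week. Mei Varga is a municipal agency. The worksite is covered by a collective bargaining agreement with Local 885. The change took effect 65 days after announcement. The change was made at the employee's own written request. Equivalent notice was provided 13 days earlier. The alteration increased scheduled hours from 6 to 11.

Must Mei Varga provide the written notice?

No — not required.

(a) tenure ≥ 12 mo. — met.
(b) past probation — not met.
So (1) is satisfied (T OR F).
(a) hours reduced — not met.
(i) no CBA — not met.
(ii) not (public agency) — not met.
(iii) hourly-paid — not met.
So (b) is not satisfied (F AND F AND F).
(A) not employee-requested — not satisfied.
(B) < 60 days' notice — not met.
(C) no recent notice — not satisfied.
(D) schedule shift > 8h — not satisfied.
(i) = F OR F OR F OR F = false.
(ii) fixed location — satisfied.
(c): F AND T → false.
(2): F OR F OR F → false.
Overall = T AND F = false.
Exception (non-exempt) — not satisfied.
Result: main false OR exception false → false.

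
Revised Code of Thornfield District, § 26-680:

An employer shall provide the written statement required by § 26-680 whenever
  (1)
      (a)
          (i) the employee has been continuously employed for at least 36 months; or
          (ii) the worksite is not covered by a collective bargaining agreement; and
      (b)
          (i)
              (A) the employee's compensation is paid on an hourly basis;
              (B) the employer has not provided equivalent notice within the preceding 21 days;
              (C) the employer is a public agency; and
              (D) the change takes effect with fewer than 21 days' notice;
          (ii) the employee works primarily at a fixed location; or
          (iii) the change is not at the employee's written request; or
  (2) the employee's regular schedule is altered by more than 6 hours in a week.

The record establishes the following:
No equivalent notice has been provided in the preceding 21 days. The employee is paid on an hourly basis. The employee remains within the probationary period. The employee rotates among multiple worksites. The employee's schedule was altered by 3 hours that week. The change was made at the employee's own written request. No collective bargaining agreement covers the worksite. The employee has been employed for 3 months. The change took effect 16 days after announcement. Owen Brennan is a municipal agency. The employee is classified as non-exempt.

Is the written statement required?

Yes — required.

(i) tenure ≥ 36 mo. — not met.
(ii) no CBA — holds.
So (a) is satisfied (F OR T).
(A) hourly-paid — met.
(B) no recent notice — holds.
(C) public agency — holds.
(D) < 21 days' notice — met.
(i): T AND T AND T AND T → true.
(ii) fixed location — not satisfied.
(iii) not employee-requested — not met.
(b): T OR F OR F → true.
So (1) is satisfied (T AND T).
(2) schedule shift > 6h — fails.
Overall: T OR F → true.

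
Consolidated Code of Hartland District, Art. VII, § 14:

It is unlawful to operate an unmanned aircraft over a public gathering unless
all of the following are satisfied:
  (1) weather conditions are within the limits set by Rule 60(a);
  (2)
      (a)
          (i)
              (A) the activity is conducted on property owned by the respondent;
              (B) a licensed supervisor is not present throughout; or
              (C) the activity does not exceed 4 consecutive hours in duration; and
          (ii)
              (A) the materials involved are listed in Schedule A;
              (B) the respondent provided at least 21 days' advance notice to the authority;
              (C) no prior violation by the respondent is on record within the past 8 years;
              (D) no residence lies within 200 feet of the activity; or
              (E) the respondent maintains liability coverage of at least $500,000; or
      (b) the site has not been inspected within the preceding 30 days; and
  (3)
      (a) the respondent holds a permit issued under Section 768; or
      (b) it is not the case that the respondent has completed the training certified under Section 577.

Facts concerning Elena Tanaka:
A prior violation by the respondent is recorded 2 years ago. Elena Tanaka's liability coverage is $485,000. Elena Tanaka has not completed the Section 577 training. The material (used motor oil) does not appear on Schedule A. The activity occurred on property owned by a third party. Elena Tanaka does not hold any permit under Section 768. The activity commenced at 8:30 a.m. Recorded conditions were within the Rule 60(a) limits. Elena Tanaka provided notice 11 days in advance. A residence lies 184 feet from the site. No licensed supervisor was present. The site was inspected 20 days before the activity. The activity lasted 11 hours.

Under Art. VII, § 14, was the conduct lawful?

(1) weather ok — met.
(A) own property — fails.
(B) not (supervisor present) — met.
(C) ≤ 4 hrs duration — not met.
(i): F OR T OR F → true.
(A) Schedule A material — not satisfied.
(B) ≥21 days' notice — not satisfied.
(C) no prior violation — fails.
(D) no residence in 200 ft — not met.
(E) coverage ≥ $500,000 — not met.
(ii) = F OR F OR F OR F OR F = false.
(a) = T AND F = false.
(b) not (site inspected) — not satisfied.
So (2) is not satisfied (F OR F).
(a) holds permit — fails.
(b) not (training certified) — holds.
So (3) is satisfied (F OR T).
Overall = T AND F AND T = false.

No — unlawful.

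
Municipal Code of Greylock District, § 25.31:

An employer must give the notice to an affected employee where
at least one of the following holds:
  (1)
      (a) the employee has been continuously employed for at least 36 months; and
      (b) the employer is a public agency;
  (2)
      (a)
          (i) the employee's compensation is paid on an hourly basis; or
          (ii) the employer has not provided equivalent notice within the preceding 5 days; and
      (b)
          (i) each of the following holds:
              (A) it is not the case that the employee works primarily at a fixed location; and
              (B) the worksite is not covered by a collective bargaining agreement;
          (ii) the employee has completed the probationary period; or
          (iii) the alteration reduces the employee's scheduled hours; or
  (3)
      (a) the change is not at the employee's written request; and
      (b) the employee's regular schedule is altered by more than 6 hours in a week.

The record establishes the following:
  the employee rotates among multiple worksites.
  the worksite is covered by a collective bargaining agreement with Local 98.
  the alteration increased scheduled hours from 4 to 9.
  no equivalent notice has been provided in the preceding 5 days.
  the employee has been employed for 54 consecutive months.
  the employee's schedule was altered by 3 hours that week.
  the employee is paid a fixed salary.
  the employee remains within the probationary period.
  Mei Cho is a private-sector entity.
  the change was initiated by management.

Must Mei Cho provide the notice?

(a) tenure ≥ 36 mo. — met.
(b) public agency — not met.
(1) = T AND F = false.
(i) hourly-paid — fails.
(ii) no recent notice — satisfied.
(a) = F OR T = true.
(A) not (fixed location) — holds.
(B) no CBA — not satisfied.
(i) = T AND F = false.
(ii) past probation — not satisfied.
(iii) hours reduced — not met.
(b): F OR F OR F → false.
So (2) is not satisfied (T AND F).
(a) not employee-requested — holds.
(b) schedule shift > 6h — not satisfied.
(3): T AND F → false.
So Overall is not satisfied (F OR F OR F).

No — not required.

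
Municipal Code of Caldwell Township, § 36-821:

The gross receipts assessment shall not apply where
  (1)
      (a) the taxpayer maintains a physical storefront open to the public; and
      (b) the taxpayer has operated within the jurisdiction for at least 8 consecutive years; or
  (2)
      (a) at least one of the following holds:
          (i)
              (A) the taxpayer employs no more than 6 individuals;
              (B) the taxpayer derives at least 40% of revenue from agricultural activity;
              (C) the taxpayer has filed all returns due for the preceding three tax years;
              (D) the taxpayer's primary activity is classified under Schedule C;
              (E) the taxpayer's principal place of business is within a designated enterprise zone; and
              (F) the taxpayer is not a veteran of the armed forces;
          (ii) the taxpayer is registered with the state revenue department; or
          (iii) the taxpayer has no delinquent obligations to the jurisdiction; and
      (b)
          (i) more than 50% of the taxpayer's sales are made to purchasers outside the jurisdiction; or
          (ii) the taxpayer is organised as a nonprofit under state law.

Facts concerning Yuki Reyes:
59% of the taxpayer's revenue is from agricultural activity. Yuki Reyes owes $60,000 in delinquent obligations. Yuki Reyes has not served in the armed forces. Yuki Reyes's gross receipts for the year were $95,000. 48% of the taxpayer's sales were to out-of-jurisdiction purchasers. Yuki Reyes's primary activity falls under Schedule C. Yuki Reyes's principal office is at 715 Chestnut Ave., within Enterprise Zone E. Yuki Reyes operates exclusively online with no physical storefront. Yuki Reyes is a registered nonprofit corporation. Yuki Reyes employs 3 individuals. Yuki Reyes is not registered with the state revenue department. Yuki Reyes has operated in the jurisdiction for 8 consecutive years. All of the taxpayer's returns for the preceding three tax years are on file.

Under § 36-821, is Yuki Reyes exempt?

(a) has storefront — not satisfied.
(b) ≥ 8 yrs in jurisdiction — holds.
(1) = F AND T = false.
(A) ≤ 6 employees — met.
(B) ≥40% agricultural — satisfied.
(C) returns current — holds.
(D) Schedule C activity — holds.
(E) in enterprise zone — satisfied.
(F) not (veteran) — met.
So (i) is satisfied (T AND T AND T AND T AND T AND T).
(ii) state-registered — not met.
(iii) no delinquency — not met.
(a) = T OR F OR F = true.
(i) >50% out-of-jur. sales — fails.
(ii) nonprofit — holds.
So (b) is satisfied (F OR T).
(2): T AND T → true.
Overall: F OR T → true.

Yes — exempt.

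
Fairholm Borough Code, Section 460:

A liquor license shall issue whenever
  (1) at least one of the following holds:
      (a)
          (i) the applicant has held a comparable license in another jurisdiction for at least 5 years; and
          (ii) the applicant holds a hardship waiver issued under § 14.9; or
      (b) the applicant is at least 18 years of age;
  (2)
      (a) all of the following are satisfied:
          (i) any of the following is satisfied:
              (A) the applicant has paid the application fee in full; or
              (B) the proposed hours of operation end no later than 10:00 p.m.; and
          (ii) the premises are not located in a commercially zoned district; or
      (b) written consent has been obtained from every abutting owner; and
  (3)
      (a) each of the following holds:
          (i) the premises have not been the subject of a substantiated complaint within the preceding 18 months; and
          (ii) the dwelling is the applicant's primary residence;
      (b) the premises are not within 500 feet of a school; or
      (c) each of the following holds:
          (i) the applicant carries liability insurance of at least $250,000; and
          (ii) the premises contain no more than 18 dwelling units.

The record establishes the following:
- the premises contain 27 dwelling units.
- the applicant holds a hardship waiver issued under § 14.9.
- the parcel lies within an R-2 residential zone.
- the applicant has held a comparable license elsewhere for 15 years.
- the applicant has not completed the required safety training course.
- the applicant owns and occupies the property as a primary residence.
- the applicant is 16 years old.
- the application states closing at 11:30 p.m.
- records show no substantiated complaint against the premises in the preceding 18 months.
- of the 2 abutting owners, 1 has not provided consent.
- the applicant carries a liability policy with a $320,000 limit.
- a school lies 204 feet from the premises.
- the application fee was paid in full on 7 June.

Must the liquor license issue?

Yes — granted.

(i) prior license ≥ 5 yr — satisfied.
(ii) hardship waiver — met.
So (a) is satisfied (T AND T).
(b) age ≥ 18 — fails.
So (1) is satisfied (T OR F).
(A) fee paid — holds.
(B) closes by 10 p.m. — fails.
(i): T OR F → true.
(ii) not (commercially zoned) — satisfied.
(a): T AND T → true.
(b) all abutters consent — fails.
(2) = T OR F = true.
(i) no complaint in 18 mo. — satisfied.
(ii) primary residence — met.
(a) = T AND T = true.
(b) ≥500 ft from school — fails.
(i) insurance ≥ $250,000 — holds.
(ii) ≤ 18 units — not met.
(c) = T AND F = false.
(3) = T OR F OR F = true.
So Overall is satisfied (T AND T AND T).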